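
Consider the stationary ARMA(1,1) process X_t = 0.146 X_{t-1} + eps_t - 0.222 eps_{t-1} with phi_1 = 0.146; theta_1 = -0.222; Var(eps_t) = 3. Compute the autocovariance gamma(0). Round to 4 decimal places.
\gamma(0) = 3.0177

Multiply the model equation by X_{t-k} and take expectations. With theta_0 = psi_0 = 1 and psi_j the MA(infinity) weights, this gives
  gamma(k) - sum_i phi_i gamma(k-i) = c_k,
  c_k = sigma^2 * sum_{j=k..q} theta_j psi_{j-k}   (c_k = 0 for k > q),
using gamma(-m) = gamma(m).
psi-weights needed (psi_j = theta_j + sum_i phi_i psi_{j-i}):
  psi_1 = theta_1 + phi_1 = -0.222 + (0.146) = -0.076
Right-hand sides:
  c_0 = sigma^2 (1 + theta_1 psi_1) = 3 * (1 + (-0.222)(-0.076)) = 3 * 1.016872 = 3.050616
  c_1 = sigma^2 theta_1 = 3 * (-0.222) = -0.666
  c_2 = 0
Equations for k = 0 and k = 1 (AR order 1):
  gamma(0) = phi_1 gamma(1) + c_0
  gamma(1) = phi_1 gamma(0) + c_1
Substituting the second into the first: gamma(0) (1 - phi_1^2) = c_0 + phi_1 c_1, so
  gamma(0) = (c_0 + phi_1 c_1) / (1 - phi_1^2) = (3.050616 + (0.146)(-0.666)) / (1 - (0.146)^2) = 2.95338 / 0.978684 = 3.017705.
Therefore gamma(0) = 3.0177 (to 4 decimal places).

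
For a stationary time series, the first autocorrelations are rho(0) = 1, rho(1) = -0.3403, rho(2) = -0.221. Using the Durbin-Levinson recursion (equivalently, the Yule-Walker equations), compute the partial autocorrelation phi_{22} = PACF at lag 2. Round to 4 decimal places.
\phi_{22} = -0.3809

The PACF at lag k is phi_{kk}, the last component of the solution
to the Yule-Walker system G_k phi = r_k where
  (G_k)_{ij} = rho(|i - j|), (r_k)_i = rho(i), i,j = 1..k.
Equivalently, Durbin-Levinson gives phi_{kk} iteratively:
  phi_{11} = rho(1)
  phi_{kk} = [rho(k) - sum_{j=1..k-1} phi_{k-1,j} rho(k-j)]
            / [1 - sum_{j=1..k-1} phi_{k-1,j} rho(j)],
  phi_{k,j} = phi_{k-1,j} - phi_{kk} phi_{k-1,k-j},  j = 1..k-1.
Step k = 1:
  phi_11 = rho(1) = -0.3403.
Step k = 2:
  phi_22 = [rho(2) - phi_11 rho(1)] / [1 - phi_11 rho(1)] = [-0.221 - (-0.3403)(-0.3403)] / [1 - (-0.3403)(-0.3403)]
         = -0.33680409 / 0.88419591 = -0.3809.
Therefore phi_{22} = -0.3809.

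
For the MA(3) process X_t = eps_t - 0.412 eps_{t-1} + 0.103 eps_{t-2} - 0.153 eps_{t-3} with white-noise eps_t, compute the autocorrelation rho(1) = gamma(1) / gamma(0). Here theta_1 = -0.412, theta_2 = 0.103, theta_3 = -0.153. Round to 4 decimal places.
\rho(1) = -0.3906

For an MA(q) process with theta_0 = 1, the autocovariance is
  gamma(k) = sigma^2 * sum_{i=0..q-k} theta_i * theta_{i+k},
and rho(k) = gamma(k) / gamma(0). Sigma^2 cancels.
  numerator   = (1)*(-0.412) + (-0.412)*(0.103) + (0.103)*(-0.153) = -0.470195.
  denominator = (1)^2 + (-0.412)^2 + (0.103)^2 + (-0.153)^2 = 1.203762.
  rho(1) = -0.470195 / 1.203762 = -0.3906.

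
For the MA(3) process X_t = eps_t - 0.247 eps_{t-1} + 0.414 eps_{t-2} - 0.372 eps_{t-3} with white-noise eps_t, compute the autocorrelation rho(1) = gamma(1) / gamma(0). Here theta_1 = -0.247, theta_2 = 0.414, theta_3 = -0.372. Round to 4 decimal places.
\rho(1) = -0.3671

For an MA(q) process with theta_0 = 1, the autocovariance is
  gamma(k) = sigma^2 * sum_{i=0..q-k} theta_i * theta_{i+k},
and rho(k) = gamma(k) / gamma(0). Sigma^2 cancels.
  numerator   = (1)*(-0.247) + (-0.247)*(0.414) + (0.414)*(-0.372) = -0.503266.
  denominator = (1)^2 + (-0.247)^2 + (0.414)^2 + (-0.372)^2 = 1.370789.
  rho(1) = -0.503266 / 1.370789 = -0.3671.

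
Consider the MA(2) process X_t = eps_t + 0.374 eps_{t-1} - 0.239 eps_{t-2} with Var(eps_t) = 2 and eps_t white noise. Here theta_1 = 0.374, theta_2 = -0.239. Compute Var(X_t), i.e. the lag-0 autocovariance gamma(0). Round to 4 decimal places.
\gamma(0) = 2.3940

For an MA(q) process X_t = eps_t + sum_i theta_i eps_{t-i} with
Var(eps_t) = sigma^2, the variance is
  gamma(0) = sigma^2 * (1 + sum_i theta_i^2).
  sum_i theta_i^2 = (0.374)^2 + (-0.239)^2 = 0.139876 + 0.057121 = 0.196997.
  gamma(0) = 2 * (1 + 0.196997) = 2 * 1.196997 = 2.393994, which rounds to 2.3940.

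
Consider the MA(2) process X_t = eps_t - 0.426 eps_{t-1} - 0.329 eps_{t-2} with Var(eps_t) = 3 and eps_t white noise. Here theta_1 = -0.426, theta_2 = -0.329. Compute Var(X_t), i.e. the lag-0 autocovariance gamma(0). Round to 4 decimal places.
\gamma(0) = 3.8692

For an MA(q) process X_t = eps_t + sum_i theta_i eps_{t-i} with
Var(eps_t) = sigma^2, the variance is
  gamma(0) = sigma^2 * (1 + sum_i theta_i^2).
  sum_i theta_i^2 = (-0.426)^2 + (-0.329)^2 = 0.181476 + 0.108241 = 0.289717.
  gamma(0) = 3 * (1 + 0.289717) = 3 * 1.289717 = 3.869151, which rounds to 3.8692.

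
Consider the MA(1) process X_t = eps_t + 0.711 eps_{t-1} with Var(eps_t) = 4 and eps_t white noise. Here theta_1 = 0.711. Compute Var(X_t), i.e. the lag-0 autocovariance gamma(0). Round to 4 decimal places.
\gamma(0) = 6.0221

For an MA(q) process X_t = eps_t + sum_i theta_i eps_{t-i} with
Var(eps_t) = sigma^2, the variance is
  gamma(0) = sigma^2 * (1 + sum_i theta_i^2).
  sum_i theta_i^2 = (0.711)^2 = 0.505521.
  gamma(0) = 4 * (1 + 0.505521) = 4 * 1.505521 = 6.022084, which rounds to 6.0221.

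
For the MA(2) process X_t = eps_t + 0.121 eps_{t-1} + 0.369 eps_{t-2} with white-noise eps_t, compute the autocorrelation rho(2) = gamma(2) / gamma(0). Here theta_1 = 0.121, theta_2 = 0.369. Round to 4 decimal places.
\rho(2) = 0.3206

For an MA(q) process with theta_0 = 1, the autocovariance is
  gamma(k) = sigma^2 * sum_{i=0..q-k} theta_i * theta_{i+k},
and rho(k) = gamma(k) / gamma(0). Sigma^2 cancels.
  numerator   = (1)*(0.369) = 0.369.
  denominator = (1)^2 + (0.121)^2 + (0.369)^2 = 1.150802.
  rho(2) = 0.369 / 1.150802 = 0.3206.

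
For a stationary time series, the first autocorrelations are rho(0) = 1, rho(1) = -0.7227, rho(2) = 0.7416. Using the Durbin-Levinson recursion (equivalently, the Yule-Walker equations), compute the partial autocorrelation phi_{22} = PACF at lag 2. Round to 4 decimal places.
\phi_{22} = 0.4591

The PACF at lag k is phi_{kk}, the last component of the solution
to the Yule-Walker system G_k phi = r_k where
  (G_k)_{ij} = rho(|i - j|), (r_k)_i = rho(i), i,j = 1..k.
Equivalently, Durbin-Levinson gives phi_{kk} iteratively:
  phi_{11} = rho(1)
  phi_{kk} = [rho(k) - sum_{j=1..k-1} phi_{k-1,j} rho(k-j)]
            / [1 - sum_{j=1..k-1} phi_{k-1,j} rho(j)],
  phi_{k,j} = phi_{k-1,j} - phi_{kk} phi_{k-1,k-j},  j = 1..k-1.
Step k = 1:
  phi_11 = rho(1) = -0.7227.
Step k = 2:
  phi_22 = [rho(2) - phi_11 rho(1)] / [1 - phi_11 rho(1)] = [0.7416 - (-0.7227)(-0.7227)] / [1 - (-0.7227)(-0.7227)]
         = 0.21930471 / 0.47770471 = 0.4591.
Therefore phi_{22} = 0.4591.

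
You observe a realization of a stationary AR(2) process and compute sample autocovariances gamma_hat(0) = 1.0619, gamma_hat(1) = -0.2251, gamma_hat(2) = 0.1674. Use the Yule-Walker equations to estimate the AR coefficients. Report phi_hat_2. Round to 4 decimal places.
\hat\phi_{2} = 0.1180

The Yule-Walker equations for an AR(p) process read, in matrix form,
  Gamma_p phi = r_p,   with   (Gamma_p)_{ij} = gamma(|i - j|),
                       (r_p)_i = gamma(i),   i,j = 1..p.
Substitute the sample gammas (Toeplitz matrix and right-hand side of size 2):
  Gamma_p = [[1.0619, -0.2251], [-0.2251, 1.0619]]
  r_p     = [-0.2251, 0.1674]
Written out:
  1.0619 phi_1 - 0.2251 phi_2 = -0.2251
  -0.2251 phi_1 + 1.0619 phi_2 = 0.1674
Solve by Cramer's rule:
  det = gamma(0)^2 - gamma(1)^2 = (1.0619)^2 - (-0.2251)^2 = 1.12763161 - 0.05067001 = 1.0769616
  phi_hat_1 = [gamma(1) gamma(0) - gamma(1) gamma(2)] / det = [(-0.2251)(1.0619) - (-0.2251)(0.1674)] / 1.0769616 = -0.20135195 / 1.0769616 = -0.187
  phi_hat_2 = [gamma(0) gamma(2) - gamma(1)^2] / det = [(1.0619)(0.1674) - (-0.2251)^2] / 1.0769616 = 0.12709205 / 1.0769616 = 0.118
So phi_hat = [-0.1870, 0.1180].
Therefore phi_hat_2 = 0.1180.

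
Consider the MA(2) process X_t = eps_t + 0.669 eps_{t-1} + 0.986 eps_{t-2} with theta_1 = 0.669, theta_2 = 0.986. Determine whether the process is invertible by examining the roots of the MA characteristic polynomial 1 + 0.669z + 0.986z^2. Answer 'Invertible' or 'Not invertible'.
\text{Invertible}

The MA(q) characteristic polynomial is P(z) = 1 + 0.669z + 0.986z^2.
Invertibility requires all roots to lie outside the unit circle, i.e. |z| > 1 for every root.
Set 1 + (0.669) z + (0.986) z^2 = 0, i.e. a z^2 + b z + c = 0 with a = 0.986, b = 0.669, c = 1.
Discriminant D = b^2 - 4ac = (0.669)^2 - 4*(0.986)*1 = 0.447561 - (3.944) = -3.496439.
D < 0, so the roots are the complex-conjugate pair z = (-b +/- i sqrt(-D)) / (2a) = -0.3392 +/- 0.9482i.
For a conjugate pair |z|^2 = z * conj(z) = (product of roots) = c/a = 1/(0.986) = 1.014199, so |z| = sqrt(1.014199) = 1.0071 for both roots.
Moduli of all roots: 1.0071, 1.0071.
All moduli strictly greater than 1? Yes.
Verdict: Invertible.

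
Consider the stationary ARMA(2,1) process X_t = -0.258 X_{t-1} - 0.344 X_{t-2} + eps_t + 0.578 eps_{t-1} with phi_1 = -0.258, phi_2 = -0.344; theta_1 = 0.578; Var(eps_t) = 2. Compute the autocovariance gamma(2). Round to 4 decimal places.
\gamma(2) = -0.9933

Multiply the model equation by X_{t-k} and take expectations. With theta_0 = psi_0 = 1 and psi_j the MA(infinity) weights, this gives
  gamma(k) - sum_i phi_i gamma(k-i) = c_k,
  c_k = sigma^2 * sum_{j=k..q} theta_j psi_{j-k}   (c_k = 0 for k > q),
using gamma(-m) = gamma(m).
psi-weights needed (psi_j = theta_j + sum_i phi_i psi_{j-i}):
  psi_1 = theta_1 + phi_1 = 0.578 + (-0.258) = 0.32
Right-hand sides:
  c_0 = sigma^2 (1 + theta_1 psi_1) = 2 * (1 + (0.578)(0.32)) = 2 * 1.18496 = 2.36992
  c_1 = sigma^2 theta_1 = 2 * (0.578) = 1.156
  c_2 = 0
Equations for k = 0, 1, 2 (AR order 2, c_2 = 0):
  (E0) gamma(0) = phi_1 gamma(1) + phi_2 gamma(2) + c_0
  (E1) gamma(1) = phi_1 gamma(0) + phi_2 gamma(1) + c_1
  (E2) gamma(2) = phi_1 gamma(1) + phi_2 gamma(0)
From (E1): gamma(1) = A gamma(0) + B with
  A = phi_1 / (1 - phi_2) = -0.258 / 1.344 = -0.191964,   B = c_1 / (1 - phi_2) = 1.156 / 1.344 = 0.860119.
Insert (E2) into (E0): gamma(0) (1 - phi_2^2) = phi_1 (1 + phi_2) gamma(1) + c_0.
  phi_1 (1 + phi_2) = (-0.258)(0.656) = -0.169248,   1 - phi_2^2 = 0.881664.
Replace gamma(1) by A gamma(0) + B and collect gamma(0):
  gamma(0) [0.881664 - (-0.169248)(-0.191964)] = (-0.169248)(0.860119) + 2.36992
  gamma(0) * 0.849174 = 2.224347
  gamma(0) = 2.224347 / 0.849174 = 2.619422.
  gamma(1) = A gamma(0) + B = (-0.191964)(2.619422) + (0.860119) = 0.357283.
  gamma(2) = phi_1 gamma(1) + phi_2 gamma(0) = (-0.258)(0.357283) + (-0.344)(2.619422) = -0.99326.
Therefore gamma(2) = -0.9933 (to 4 decimal places).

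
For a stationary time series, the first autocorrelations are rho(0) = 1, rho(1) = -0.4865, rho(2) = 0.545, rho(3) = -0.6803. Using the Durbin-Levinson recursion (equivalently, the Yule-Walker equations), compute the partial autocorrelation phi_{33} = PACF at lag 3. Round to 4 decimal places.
\phi_{33} = -0.5100

The PACF at lag k is phi_{kk}, the last component of the solution
to the Yule-Walker system G_k phi = r_k where
  (G_k)_{ij} = rho(|i - j|), (r_k)_i = rho(i), i,j = 1..k.
Equivalently, Durbin-Levinson gives phi_{kk} iteratively:
  phi_{11} = rho(1)
  phi_{kk} = [rho(k) - sum_{j=1..k-1} phi_{k-1,j} rho(k-j)]
            / [1 - sum_{j=1..k-1} phi_{k-1,j} rho(j)],
  phi_{k,j} = phi_{k-1,j} - phi_{kk} phi_{k-1,k-j},  j = 1..k-1.
Step k = 1:
  phi_11 = rho(1) = -0.4865.
Step k = 2:
  phi_22 = [rho(2) - phi_11 rho(1)] / [1 - phi_11 rho(1)] = [0.545 - (-0.4865)(-0.4865)] / [1 - (-0.4865)(-0.4865)]
         = 0.30831775 / 0.76331775 = 0.403918.
  Update: phi_21 = phi_11 - phi_22 phi_11 = -0.4865 - (0.403918)(-0.4865) = -0.289994.
Step k = 3:
  phi_33 = [rho(3) - phi_21 rho(2) - phi_22 rho(1)] / [1 - phi_21 rho(1) - phi_22 rho(2)]
    numerator   = -0.6803 - (-0.289994)(0.545) - (0.403918)(-0.4865) = -0.32574723
    denominator = 1 - (-0.289994)(-0.4865) - (0.403918)(0.545) = 0.63878267
  phi_33 = -0.32574723 / 0.63878267 = -0.51.
Therefore phi_{33} = -0.5100.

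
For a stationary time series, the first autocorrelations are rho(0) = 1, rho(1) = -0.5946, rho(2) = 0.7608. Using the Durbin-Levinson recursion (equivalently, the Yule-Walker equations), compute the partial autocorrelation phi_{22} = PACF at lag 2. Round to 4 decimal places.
\phi_{22} = 0.6300

The PACF at lag k is phi_{kk}, the last component of the solution
to the Yule-Walker system G_k phi = r_k where
  (G_k)_{ij} = rho(|i - j|), (r_k)_i = rho(i), i,j = 1..k.
Equivalently, Durbin-Levinson gives phi_{kk} iteratively:
  phi_{11} = rho(1)
  phi_{kk} = [rho(k) - sum_{j=1..k-1} phi_{k-1,j} rho(k-j)]
            / [1 - sum_{j=1..k-1} phi_{k-1,j} rho(j)],
  phi_{k,j} = phi_{k-1,j} - phi_{kk} phi_{k-1,k-j},  j = 1..k-1.
Step k = 1:
  phi_11 = rho(1) = -0.5946.
Step k = 2:
  phi_22 = [rho(2) - phi_11 rho(1)] / [1 - phi_11 rho(1)] = [0.7608 - (-0.5946)(-0.5946)] / [1 - (-0.5946)(-0.5946)]
         = 0.40725084 / 0.64645084 = 0.63.
Therefore phi_{22} = 0.6300.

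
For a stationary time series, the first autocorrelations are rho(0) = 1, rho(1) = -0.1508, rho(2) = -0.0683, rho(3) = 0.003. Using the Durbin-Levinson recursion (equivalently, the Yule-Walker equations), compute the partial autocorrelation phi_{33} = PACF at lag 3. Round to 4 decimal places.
\phi_{33} = -0.0230

The PACF at lag k is phi_{kk}, the last component of the solution
to the Yule-Walker system G_k phi = r_k where
  (G_k)_{ij} = rho(|i - j|), (r_k)_i = rho(i), i,j = 1..k.
Equivalently, Durbin-Levinson gives phi_{kk} iteratively:
  phi_{11} = rho(1)
  phi_{kk} = [rho(k) - sum_{j=1..k-1} phi_{k-1,j} rho(k-j)]
            / [1 - sum_{j=1..k-1} phi_{k-1,j} rho(j)],
  phi_{k,j} = phi_{k-1,j} - phi_{kk} phi_{k-1,k-j},  j = 1..k-1.
Step k = 1:
  phi_11 = rho(1) = -0.1508.
Step k = 2:
  phi_22 = [rho(2) - phi_11 rho(1)] / [1 - phi_11 rho(1)] = [-0.0683 - (-0.1508)(-0.1508)] / [1 - (-0.1508)(-0.1508)]
         = -0.09104064 / 0.97725936 = -0.093159.
  Update: phi_21 = phi_11 - phi_22 phi_11 = -0.1508 - (-0.093159)(-0.1508) = -0.164848.
Step k = 3:
  phi_33 = [rho(3) - phi_21 rho(2) - phi_22 rho(1)] / [1 - phi_21 rho(1) - phi_22 rho(2)]
    numerator   = 0.003 - (-0.164848)(-0.0683) - (-0.093159)(-0.1508) = -0.02230754
    denominator = 1 - (-0.164848)(-0.1508) - (-0.093159)(-0.0683) = 0.96877809
  phi_33 = -0.02230754 / 0.96877809 = -0.023.
Therefore phi_{33} = -0.0230.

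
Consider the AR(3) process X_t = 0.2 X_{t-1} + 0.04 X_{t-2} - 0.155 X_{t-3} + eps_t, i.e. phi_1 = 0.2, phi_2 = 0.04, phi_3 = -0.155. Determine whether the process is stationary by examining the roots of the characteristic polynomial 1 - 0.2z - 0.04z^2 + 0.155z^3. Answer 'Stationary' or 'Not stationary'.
\text{Stationary}

The AR(p) characteristic polynomial is P(z) = 1 - 0.2z - 0.04z^2 + 0.155z^3.
Stationarity requires all roots to lie outside the unit circle, i.e. |z| > 1 for every root.
Degree 3: look for a simple real root z0 first, then factor out (1 - z/z0) and solve the remaining quadratic.
Testing z0 = -2: P(-2) = 1 + (-0.2)(-2) + (-0.04)(-2)^2 + (0.155)(-2)^3
  = 1 + (0.4) + (-0.16) + (-1.24) = 0.  So z_0 = -2 is a root, |z_0| = 2.
Divide out the factor (1 + 0.5 z) = (1 - z/z0) (since 1/z0 = -0.5):
  P(z) = (1 + 0.5 z)(1 + (-0.7) z + (0.31) z^2)
  [check: z-coef -0.7 - (-0.5) = -0.2; z^2-coef 0.31 - (-0.5)(-0.7) = -0.04; z^3-coef -(-0.5)(0.31) = 0.155.]
Remaining roots from the quadratic factor 1 + (-0.7) z + (0.31) z^2:
  Set 1 + (-0.7) z + (0.31) z^2 = 0, i.e. a z^2 + b z + c = 0 with a = 0.31, b = -0.7, c = 1.
  Discriminant D = b^2 - 4ac = (-0.7)^2 - 4*(0.31)*1 = 0.49 - (1.24) = -0.75.
  D < 0, so the roots are the complex-conjugate pair z = (-b +/- i sqrt(-D)) / (2a) = 1.129 +/- 1.3968i.
  For a conjugate pair |z|^2 = z * conj(z) = (product of roots) = c/a = 1/(0.31) = 3.225806, so |z| = sqrt(3.225806) = 1.7961 for both roots.
Moduli of all roots: 2.0000, 1.7961, 1.7961.
All moduli strictly greater than 1? Yes.
Verdict: Stationary.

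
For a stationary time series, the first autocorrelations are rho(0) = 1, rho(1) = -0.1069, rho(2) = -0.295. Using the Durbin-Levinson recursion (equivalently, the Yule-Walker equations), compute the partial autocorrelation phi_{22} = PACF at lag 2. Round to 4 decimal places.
\phi_{22} = -0.3100

The PACF at lag k is phi_{kk}, the last component of the solution
to the Yule-Walker system G_k phi = r_k where
  (G_k)_{ij} = rho(|i - j|), (r_k)_i = rho(i), i,j = 1..k.
Equivalently, Durbin-Levinson gives phi_{kk} iteratively:
  phi_{11} = rho(1)
  phi_{kk} = [rho(k) - sum_{j=1..k-1} phi_{k-1,j} rho(k-j)]
            / [1 - sum_{j=1..k-1} phi_{k-1,j} rho(j)],
  phi_{k,j} = phi_{k-1,j} - phi_{kk} phi_{k-1,k-j},  j = 1..k-1.
Step k = 1:
  phi_11 = rho(1) = -0.1069.
Step k = 2:
  phi_22 = [rho(2) - phi_11 rho(1)] / [1 - phi_11 rho(1)] = [-0.295 - (-0.1069)(-0.1069)] / [1 - (-0.1069)(-0.1069)]
         = -0.30642761 / 0.98857239 = -0.31.
Therefore phi_{22} = -0.3100.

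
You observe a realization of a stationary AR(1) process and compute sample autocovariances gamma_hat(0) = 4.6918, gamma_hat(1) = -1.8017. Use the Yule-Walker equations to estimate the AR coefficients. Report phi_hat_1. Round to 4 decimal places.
\hat\phi_{1} = -0.3840

The Yule-Walker equations for an AR(p) process read, in matrix form,
  Gamma_p phi = r_p,   with   (Gamma_p)_{ij} = gamma(|i - j|),
                       (r_p)_i = gamma(i),   i,j = 1..p.
Substitute the sample gammas (Toeplitz matrix and right-hand side of size 1):
  Gamma_p = [[4.6918]]
  r_p     = [-1.8017]
With p = 1 this is the single equation gamma(0) phi_1 = gamma(1):
  phi_hat_1 = gamma(1) / gamma(0) = -1.8017 / 4.6918 = -0.3840.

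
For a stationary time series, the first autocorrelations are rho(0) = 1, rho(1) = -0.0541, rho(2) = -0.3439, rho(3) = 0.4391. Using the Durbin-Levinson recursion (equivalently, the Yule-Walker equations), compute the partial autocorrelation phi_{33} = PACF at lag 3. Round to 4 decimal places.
\phi_{33} = 0.4509

The PACF at lag k is phi_{kk}, the last component of the solution
to the Yule-Walker system G_k phi = r_k where
  (G_k)_{ij} = rho(|i - j|), (r_k)_i = rho(i), i,j = 1..k.
Equivalently, Durbin-Levinson gives phi_{kk} iteratively:
  phi_{11} = rho(1)
  phi_{kk} = [rho(k) - sum_{j=1..k-1} phi_{k-1,j} rho(k-j)]
            / [1 - sum_{j=1..k-1} phi_{k-1,j} rho(j)],
  phi_{k,j} = phi_{k-1,j} - phi_{kk} phi_{k-1,k-j},  j = 1..k-1.
Step k = 1:
  phi_11 = rho(1) = -0.0541.
Step k = 2:
  phi_22 = [rho(2) - phi_11 rho(1)] / [1 - phi_11 rho(1)] = [-0.3439 - (-0.0541)(-0.0541)] / [1 - (-0.0541)(-0.0541)]
         = -0.34682681 / 0.99707319 = -0.347845.
  Update: phi_21 = phi_11 - phi_22 phi_11 = -0.0541 - (-0.347845)(-0.0541) = -0.072918.
Step k = 3:
  phi_33 = [rho(3) - phi_21 rho(2) - phi_22 rho(1)] / [1 - phi_21 rho(1) - phi_22 rho(2)]
    numerator   = 0.4391 - (-0.072918)(-0.3439) - (-0.347845)(-0.0541) = 0.39520495
    denominator = 1 - (-0.072918)(-0.0541) - (-0.347845)(-0.3439) = 0.87643126
  phi_33 = 0.39520495 / 0.87643126 = 0.4509.
Therefore phi_{33} = 0.4509.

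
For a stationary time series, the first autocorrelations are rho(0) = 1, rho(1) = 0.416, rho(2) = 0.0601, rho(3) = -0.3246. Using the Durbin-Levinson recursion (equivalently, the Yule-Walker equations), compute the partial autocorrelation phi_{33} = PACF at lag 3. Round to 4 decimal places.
\phi_{33} = -0.3650

The PACF at lag k is phi_{kk}, the last component of the solution
to the Yule-Walker system G_k phi = r_k where
  (G_k)_{ij} = rho(|i - j|), (r_k)_i = rho(i), i,j = 1..k.
Equivalently, Durbin-Levinson gives phi_{kk} iteratively:
  phi_{11} = rho(1)
  phi_{kk} = [rho(k) - sum_{j=1..k-1} phi_{k-1,j} rho(k-j)]
            / [1 - sum_{j=1..k-1} phi_{k-1,j} rho(j)],
  phi_{k,j} = phi_{k-1,j} - phi_{kk} phi_{k-1,k-j},  j = 1..k-1.
Step k = 1:
  phi_11 = rho(1) = 0.416.
Step k = 2:
  phi_22 = [rho(2) - phi_11 rho(1)] / [1 - phi_11 rho(1)] = [0.0601 - (0.416)(0.416)] / [1 - (0.416)(0.416)]
         = -0.112956 / 0.826944 = -0.136594.
  Update: phi_21 = phi_11 - phi_22 phi_11 = 0.416 - (-0.136594)(0.416) = 0.472823.
Step k = 3:
  phi_33 = [rho(3) - phi_21 rho(2) - phi_22 rho(1)] / [1 - phi_21 rho(1) - phi_22 rho(2)]
    numerator   = -0.3246 - (0.472823)(0.0601) - (-0.136594)(0.416) = -0.29619337
    denominator = 1 - (0.472823)(0.416) - (-0.136594)(0.0601) = 0.81151483
  phi_33 = -0.29619337 / 0.81151483 = -0.365.
Therefore phi_{33} = -0.3650.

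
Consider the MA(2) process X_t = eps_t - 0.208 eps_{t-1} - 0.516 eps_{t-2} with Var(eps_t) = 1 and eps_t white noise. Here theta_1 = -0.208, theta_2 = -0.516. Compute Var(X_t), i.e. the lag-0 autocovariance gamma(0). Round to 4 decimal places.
\gamma(0) = 1.3095

For an MA(q) process X_t = eps_t + sum_i theta_i eps_{t-i} with
Var(eps_t) = sigma^2, the variance is
  gamma(0) = sigma^2 * (1 + sum_i theta_i^2).
  sum_i theta_i^2 = (-0.208)^2 + (-0.516)^2 = 0.043264 + 0.266256 = 0.30952.
  gamma(0) = 1 * (1 + 0.30952) = 1 * 1.30952 = 1.30952, which rounds to 1.3095.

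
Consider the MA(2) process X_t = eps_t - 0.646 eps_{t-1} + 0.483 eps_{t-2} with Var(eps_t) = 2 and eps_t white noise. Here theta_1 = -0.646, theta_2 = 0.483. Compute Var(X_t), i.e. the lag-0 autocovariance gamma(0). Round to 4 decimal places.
\gamma(0) = 3.3012

For an MA(q) process X_t = eps_t + sum_i theta_i eps_{t-i} with
Var(eps_t) = sigma^2, the variance is
  gamma(0) = sigma^2 * (1 + sum_i theta_i^2).
  sum_i theta_i^2 = (-0.646)^2 + (0.483)^2 = 0.417316 + 0.233289 = 0.650605.
  gamma(0) = 2 * (1 + 0.650605) = 2 * 1.650605 = 3.30121, which rounds to 3.3012.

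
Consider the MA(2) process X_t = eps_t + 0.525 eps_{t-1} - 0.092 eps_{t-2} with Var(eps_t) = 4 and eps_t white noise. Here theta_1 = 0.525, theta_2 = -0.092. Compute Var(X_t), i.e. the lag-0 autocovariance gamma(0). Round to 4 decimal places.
\gamma(0) = 5.1364

For an MA(q) process X_t = eps_t + sum_i theta_i eps_{t-i} with
Var(eps_t) = sigma^2, the variance is
  gamma(0) = sigma^2 * (1 + sum_i theta_i^2).
  sum_i theta_i^2 = (0.525)^2 + (-0.092)^2 = 0.275625 + 0.008464 = 0.284089.
  gamma(0) = 4 * (1 + 0.284089) = 4 * 1.284089 = 5.136356, which rounds to 5.1364.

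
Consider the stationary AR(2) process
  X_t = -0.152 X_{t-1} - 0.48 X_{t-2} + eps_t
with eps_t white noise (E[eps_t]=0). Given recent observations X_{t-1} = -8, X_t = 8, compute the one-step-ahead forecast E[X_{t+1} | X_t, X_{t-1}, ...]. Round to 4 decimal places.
E[X_{t+1} \mid \mathcal F_t] = 2.6240

For an AR(p) model X_t = c + sum_i phi_i X_{t-i} + eps_t, the
one-step-ahead conditional mean is
  E[X_{t+1} | X_t, ...] = c + sum_i phi_i X_{t+1-i}.
Substitute known values:
  E[X_{t+1} | ...] = (-0.152) * (8) + (-0.48) * (-8)
                   = 2.6240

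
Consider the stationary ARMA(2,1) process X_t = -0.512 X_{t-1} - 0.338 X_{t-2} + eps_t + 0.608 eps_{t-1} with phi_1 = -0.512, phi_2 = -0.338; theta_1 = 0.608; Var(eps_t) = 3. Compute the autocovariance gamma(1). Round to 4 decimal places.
\gamma(1) = -0.0099

Multiply the model equation by X_{t-k} and take expectations. With theta_0 = psi_0 = 1 and psi_j the MA(infinity) weights, this gives
  gamma(k) - sum_i phi_i gamma(k-i) = c_k,
  c_k = sigma^2 * sum_{j=k..q} theta_j psi_{j-k}   (c_k = 0 for k > q),
using gamma(-m) = gamma(m).
psi-weights needed (psi_j = theta_j + sum_i phi_i psi_{j-i}):
  psi_1 = theta_1 + phi_1 = 0.608 + (-0.512) = 0.096
Right-hand sides:
  c_0 = sigma^2 (1 + theta_1 psi_1) = 3 * (1 + (0.608)(0.096)) = 3 * 1.058368 = 3.175104
  c_1 = sigma^2 theta_1 = 3 * (0.608) = 1.824
  c_2 = 0
Equations for k = 0, 1, 2 (AR order 2, c_2 = 0):
  (E0) gamma(0) = phi_1 gamma(1) + phi_2 gamma(2) + c_0
  (E1) gamma(1) = phi_1 gamma(0) + phi_2 gamma(1) + c_1
  (E2) gamma(2) = phi_1 gamma(1) + phi_2 gamma(0)
From (E1): gamma(1) = A gamma(0) + B with
  A = phi_1 / (1 - phi_2) = -0.512 / 1.338 = -0.382661,   B = c_1 / (1 - phi_2) = 1.824 / 1.338 = 1.363229.
Insert (E2) into (E0): gamma(0) (1 - phi_2^2) = phi_1 (1 + phi_2) gamma(1) + c_0.
  phi_1 (1 + phi_2) = (-0.512)(0.662) = -0.338944,   1 - phi_2^2 = 0.885756.
Replace gamma(1) by A gamma(0) + B and collect gamma(0):
  gamma(0) [0.885756 - (-0.338944)(-0.382661)] = (-0.338944)(1.363229) + 3.175104
  gamma(0) * 0.756055 = 2.713046
  gamma(0) = 2.713046 / 0.756055 = 3.588422.
  gamma(1) = A gamma(0) + B = (-0.382661)(3.588422) + (1.363229) = -0.009919.
Therefore gamma(1) = -0.0099 (to 4 decimal places).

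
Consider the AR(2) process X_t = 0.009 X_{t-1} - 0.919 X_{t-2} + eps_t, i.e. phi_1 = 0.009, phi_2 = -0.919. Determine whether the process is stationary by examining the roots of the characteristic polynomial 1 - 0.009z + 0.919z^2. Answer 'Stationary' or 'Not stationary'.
\text{Stationary}

The AR(p) characteristic polynomial is P(z) = 1 - 0.009z + 0.919z^2.
Stationarity requires all roots to lie outside the unit circle, i.e. |z| > 1 for every root.
Set 1 + (-0.009) z + (0.919) z^2 = 0, i.e. a z^2 + b z + c = 0 with a = 0.919, b = -0.009, c = 1.
Discriminant D = b^2 - 4ac = (-0.009)^2 - 4*(0.919)*1 = 0.000081 - (3.676) = -3.675919.
D < 0, so the roots are the complex-conjugate pair z = (-b +/- i sqrt(-D)) / (2a) = 0.0049 +/- 1.0431i.
For a conjugate pair |z|^2 = z * conj(z) = (product of roots) = c/a = 1/(0.919) = 1.088139, so |z| = sqrt(1.088139) = 1.0431 for both roots.
Moduli of all roots: 1.0431, 1.0431.
All moduli strictly greater than 1? Yes.
Verdict: Stationary.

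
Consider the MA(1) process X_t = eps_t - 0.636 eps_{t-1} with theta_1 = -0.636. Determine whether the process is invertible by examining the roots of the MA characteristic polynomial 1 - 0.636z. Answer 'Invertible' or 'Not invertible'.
\text{Invertible}

The MA(q) characteristic polynomial is P(z) = 1 - 0.636z.
Invertibility requires all roots to lie outside the unit circle, i.e. |z| > 1 for every root.
This is linear in z: 1 + (-0.636) z = 0  =>  z = -1/(-0.636) = 1.572327,  |z| = 1.572327.
Moduli of all roots: 1.5723.
All moduli strictly greater than 1? Yes.
Verdict: Invertible.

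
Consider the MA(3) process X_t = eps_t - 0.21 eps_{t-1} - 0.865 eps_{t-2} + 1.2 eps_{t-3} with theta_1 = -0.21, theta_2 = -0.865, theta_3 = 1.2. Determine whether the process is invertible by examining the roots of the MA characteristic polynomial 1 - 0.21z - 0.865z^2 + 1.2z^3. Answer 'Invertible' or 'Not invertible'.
\text{Not invertible}

The MA(q) characteristic polynomial is P(z) = 1 - 0.21z - 0.865z^2 + 1.2z^3.
Invertibility requires all roots to lie outside the unit circle, i.e. |z| > 1 for every root.
Degree 3: look for a simple real root z0 first, then factor out (1 - z/z0) and solve the remaining quadratic.
Testing z0 = -0.8: P(-0.8) = 1 + (-0.21)(-0.8) + (-0.865)(-0.8)^2 + (1.2)(-0.8)^3
  = 1 + (0.168) + (-0.5536) + (-0.6144) = 0.  So z_0 = -0.8 is a root, |z_0| = 0.8.
Divide out the factor (1 + 1.25 z) = (1 - z/z0) (since 1/z0 = -1.25):
  P(z) = (1 + 1.25 z)(1 + (-1.46) z + (0.96) z^2)
  [check: z-coef -1.46 - (-1.25) = -0.21; z^2-coef 0.96 - (-1.25)(-1.46) = -0.865; z^3-coef -(-1.25)(0.96) = 1.2.]
Remaining roots from the quadratic factor 1 + (-1.46) z + (0.96) z^2:
  Set 1 + (-1.46) z + (0.96) z^2 = 0, i.e. a z^2 + b z + c = 0 with a = 0.96, b = -1.46, c = 1.
  Discriminant D = b^2 - 4ac = (-1.46)^2 - 4*(0.96)*1 = 2.1316 - (3.84) = -1.7084.
  D < 0, so the roots are the complex-conjugate pair z = (-b +/- i sqrt(-D)) / (2a) = 0.7604 +/- 0.6808i.
  For a conjugate pair |z|^2 = z * conj(z) = (product of roots) = c/a = 1/(0.96) = 1.041667, so |z| = sqrt(1.041667) = 1.0206 for both roots.
Moduli of all roots: 0.8000, 1.0206, 1.0206.
All moduli strictly greater than 1? No.
Verdict: Not invertible.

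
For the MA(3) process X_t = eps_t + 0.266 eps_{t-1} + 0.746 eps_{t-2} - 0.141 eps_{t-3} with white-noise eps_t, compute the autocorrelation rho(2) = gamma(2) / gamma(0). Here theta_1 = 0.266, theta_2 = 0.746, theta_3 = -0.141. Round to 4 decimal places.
\rho(2) = 0.4301

For an MA(q) process with theta_0 = 1, the autocovariance is
  gamma(k) = sigma^2 * sum_{i=0..q-k} theta_i * theta_{i+k},
and rho(k) = gamma(k) / gamma(0). Sigma^2 cancels.
  numerator   = (1)*(0.746) + (0.266)*(-0.141) = 0.708494.
  denominator = (1)^2 + (0.266)^2 + (0.746)^2 + (-0.141)^2 = 1.647153.
  rho(2) = 0.708494 / 1.647153 = 0.4301.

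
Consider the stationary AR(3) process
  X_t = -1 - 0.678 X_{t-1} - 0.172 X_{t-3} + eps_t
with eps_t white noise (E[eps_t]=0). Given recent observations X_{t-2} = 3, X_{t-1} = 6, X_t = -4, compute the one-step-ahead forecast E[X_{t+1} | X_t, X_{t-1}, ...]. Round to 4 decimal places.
E[X_{t+1} \mid \mathcal F_t] = 1.1960

For an AR(p) model X_t = c + sum_i phi_i X_{t-i} + eps_t, the
one-step-ahead conditional mean is
  E[X_{t+1} | X_t, ...] = c + sum_i phi_i X_{t+1-i}.
Substitute known values:
  E[X_{t+1} | ...] = -1 + (-0.678) * (-4) + (0) * (6) + (-0.172) * (3)
                   = 1.1960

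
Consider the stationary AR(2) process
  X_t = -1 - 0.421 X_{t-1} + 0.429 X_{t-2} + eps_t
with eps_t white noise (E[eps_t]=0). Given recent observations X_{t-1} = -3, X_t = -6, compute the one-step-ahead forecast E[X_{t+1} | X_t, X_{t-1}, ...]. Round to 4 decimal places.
E[X_{t+1} \mid \mathcal F_t] = 0.2390

For an AR(p) model X_t = c + sum_i phi_i X_{t-i} + eps_t, the
one-step-ahead conditional mean is
  E[X_{t+1} | X_t, ...] = c + sum_i phi_i X_{t+1-i}.
Substitute known values:
  E[X_{t+1} | ...] = -1 + (-0.421) * (-6) + (0.429) * (-3)
                   = 0.2390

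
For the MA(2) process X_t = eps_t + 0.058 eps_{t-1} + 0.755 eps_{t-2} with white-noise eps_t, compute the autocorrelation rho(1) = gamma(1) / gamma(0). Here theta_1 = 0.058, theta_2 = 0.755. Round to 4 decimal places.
\rho(1) = 0.0647

For an MA(q) process with theta_0 = 1, the autocovariance is
  gamma(k) = sigma^2 * sum_{i=0..q-k} theta_i * theta_{i+k},
and rho(k) = gamma(k) / gamma(0). Sigma^2 cancels.
  numerator   = (1)*(0.058) + (0.058)*(0.755) = 0.10179.
  denominator = (1)^2 + (0.058)^2 + (0.755)^2 = 1.573389.
  rho(1) = 0.10179 / 1.573389 = 0.0647.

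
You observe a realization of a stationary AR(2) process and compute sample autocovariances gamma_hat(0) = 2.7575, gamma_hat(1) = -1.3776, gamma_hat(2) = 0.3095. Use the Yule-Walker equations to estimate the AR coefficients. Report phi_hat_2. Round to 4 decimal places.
\hat\phi_{2} = -0.1830

The Yule-Walker equations for an AR(p) process read, in matrix form,
  Gamma_p phi = r_p,   with   (Gamma_p)_{ij} = gamma(|i - j|),
                       (r_p)_i = gamma(i),   i,j = 1..p.
Substitute the sample gammas (Toeplitz matrix and right-hand side of size 2):
  Gamma_p = [[2.7575, -1.3776], [-1.3776, 2.7575]]
  r_p     = [-1.3776, 0.3095]
Written out:
  2.7575 phi_1 - 1.3776 phi_2 = -1.3776
  -1.3776 phi_1 + 2.7575 phi_2 = 0.3095
Solve by Cramer's rule:
  det = gamma(0)^2 - gamma(1)^2 = (2.7575)^2 - (-1.3776)^2 = 7.60380625 - 1.89778176 = 5.70602449
  phi_hat_1 = [gamma(1) gamma(0) - gamma(1) gamma(2)] / det = [(-1.3776)(2.7575) - (-1.3776)(0.3095)] / 5.70602449 = -3.3723648 / 5.70602449 = -0.591
  phi_hat_2 = [gamma(0) gamma(2) - gamma(1)^2] / det = [(2.7575)(0.3095) - (-1.3776)^2] / 5.70602449 = -1.04433551 / 5.70602449 = -0.183
So phi_hat = [-0.5910, -0.1830].
Therefore phi_hat_2 = -0.1830.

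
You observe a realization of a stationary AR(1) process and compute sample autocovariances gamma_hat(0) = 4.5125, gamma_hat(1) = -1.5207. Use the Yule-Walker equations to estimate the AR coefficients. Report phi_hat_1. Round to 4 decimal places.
\hat\phi_{1} = -0.3370

The Yule-Walker equations for an AR(p) process read, in matrix form,
  Gamma_p phi = r_p,   with   (Gamma_p)_{ij} = gamma(|i - j|),
                       (r_p)_i = gamma(i),   i,j = 1..p.
Substitute the sample gammas (Toeplitz matrix and right-hand side of size 1):
  Gamma_p = [[4.5125]]
  r_p     = [-1.5207]
With p = 1 this is the single equation gamma(0) phi_1 = gamma(1):
  phi_hat_1 = gamma(1) / gamma(0) = -1.5207 / 4.5125 = -0.3370.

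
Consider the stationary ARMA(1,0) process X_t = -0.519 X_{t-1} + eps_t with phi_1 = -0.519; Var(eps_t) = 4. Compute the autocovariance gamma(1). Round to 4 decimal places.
\gamma(1) = -2.8413

Multiply the model equation by X_{t-k} and take expectations. With theta_0 = psi_0 = 1 and psi_j the MA(infinity) weights, this gives
  gamma(k) - sum_i phi_i gamma(k-i) = c_k,
  c_k = sigma^2 * sum_{j=k..q} theta_j psi_{j-k}   (c_k = 0 for k > q),
using gamma(-m) = gamma(m).
Pure AR (q = 0): c_0 = sigma^2 = 4, c_k = 0 for k >= 1.
Equations for k = 0 and k = 1 (AR order 1):
  gamma(0) = phi_1 gamma(1) + c_0
  gamma(1) = phi_1 gamma(0) + c_1
Substituting the second into the first: gamma(0) (1 - phi_1^2) = c_0 + phi_1 c_1, so
  gamma(0) = c_0 / (1 - phi_1^2) = 4 / (1 - (-0.519)^2) = 4 / 0.730639 = 5.47466.
  gamma(1) = phi_1 gamma(0) = (-0.519)(5.47466) = -2.841348.
Therefore gamma(1) = -2.8413 (to 4 decimal places).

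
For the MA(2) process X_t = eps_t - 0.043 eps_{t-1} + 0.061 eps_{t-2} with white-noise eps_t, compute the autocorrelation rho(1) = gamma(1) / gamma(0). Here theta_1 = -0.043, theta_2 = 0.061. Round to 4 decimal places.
\rho(1) = -0.0454

For an MA(q) process with theta_0 = 1, the autocovariance is
  gamma(k) = sigma^2 * sum_{i=0..q-k} theta_i * theta_{i+k},
and rho(k) = gamma(k) / gamma(0). Sigma^2 cancels.
  numerator   = (1)*(-0.043) + (-0.043)*(0.061) = -0.045623.
  denominator = (1)^2 + (-0.043)^2 + (0.061)^2 = 1.00557.
  rho(1) = -0.045623 / 1.00557 = -0.0454.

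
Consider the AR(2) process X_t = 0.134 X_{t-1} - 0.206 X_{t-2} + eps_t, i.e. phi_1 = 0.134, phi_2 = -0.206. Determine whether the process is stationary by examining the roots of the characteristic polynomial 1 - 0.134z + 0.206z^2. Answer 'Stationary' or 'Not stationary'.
\text{Stationary}

The AR(p) characteristic polynomial is P(z) = 1 - 0.134z + 0.206z^2.
Stationarity requires all roots to lie outside the unit circle, i.e. |z| > 1 for every root.
Set 1 + (-0.134) z + (0.206) z^2 = 0, i.e. a z^2 + b z + c = 0 with a = 0.206, b = -0.134, c = 1.
Discriminant D = b^2 - 4ac = (-0.134)^2 - 4*(0.206)*1 = 0.017956 - (0.824) = -0.806044.
D < 0, so the roots are the complex-conjugate pair z = (-b +/- i sqrt(-D)) / (2a) = 0.3252 +/- 2.1791i.
For a conjugate pair |z|^2 = z * conj(z) = (product of roots) = c/a = 1/(0.206) = 4.854369, so |z| = sqrt(4.854369) = 2.2033 for both roots.
Moduli of all roots: 2.2033, 2.2033.
All moduli strictly greater than 1? Yes.
Verdict: Stationary.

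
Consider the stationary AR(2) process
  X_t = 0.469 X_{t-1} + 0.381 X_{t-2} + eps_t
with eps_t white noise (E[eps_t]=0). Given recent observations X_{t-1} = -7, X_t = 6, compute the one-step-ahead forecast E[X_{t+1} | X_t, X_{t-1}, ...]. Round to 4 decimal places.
E[X_{t+1} \mid \mathcal F_t] = 0.1470

For an AR(p) model X_t = c + sum_i phi_i X_{t-i} + eps_t, the
one-step-ahead conditional mean is
  E[X_{t+1} | X_t, ...] = c + sum_i phi_i X_{t+1-i}.
Substitute known values:
  E[X_{t+1} | ...] = (0.469) * (6) + (0.381) * (-7)
                   = 0.1470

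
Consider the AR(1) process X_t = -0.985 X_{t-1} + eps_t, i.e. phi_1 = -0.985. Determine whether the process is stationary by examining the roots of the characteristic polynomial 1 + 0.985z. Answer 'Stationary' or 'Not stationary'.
\text{Stationary}

The AR(p) characteristic polynomial is P(z) = 1 + 0.985z.
Stationarity requires all roots to lie outside the unit circle, i.e. |z| > 1 for every root.
This is linear in z: 1 + (0.985) z = 0  =>  z = -1/(0.985) = -1.015228,  |z| = 1.015228.
Moduli of all roots: 1.0152.
All moduli strictly greater than 1? Yes.
Verdict: Stationary.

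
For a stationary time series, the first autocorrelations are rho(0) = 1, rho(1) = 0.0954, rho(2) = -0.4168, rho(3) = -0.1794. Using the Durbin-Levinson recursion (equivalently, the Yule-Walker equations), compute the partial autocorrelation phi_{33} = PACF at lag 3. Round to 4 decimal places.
\phi_{33} = -0.1009

The PACF at lag k is phi_{kk}, the last component of the solution
to the Yule-Walker system G_k phi = r_k where
  (G_k)_{ij} = rho(|i - j|), (r_k)_i = rho(i), i,j = 1..k.
Equivalently, Durbin-Levinson gives phi_{kk} iteratively:
  phi_{11} = rho(1)
  phi_{kk} = [rho(k) - sum_{j=1..k-1} phi_{k-1,j} rho(k-j)]
            / [1 - sum_{j=1..k-1} phi_{k-1,j} rho(j)],
  phi_{k,j} = phi_{k-1,j} - phi_{kk} phi_{k-1,k-j},  j = 1..k-1.
Step k = 1:
  phi_11 = rho(1) = 0.0954.
Step k = 2:
  phi_22 = [rho(2) - phi_11 rho(1)] / [1 - phi_11 rho(1)] = [-0.4168 - (0.0954)(0.0954)] / [1 - (0.0954)(0.0954)]
         = -0.42590116 / 0.99089884 = -0.429813.
  Update: phi_21 = phi_11 - phi_22 phi_11 = 0.0954 - (-0.429813)(0.0954) = 0.136404.
Step k = 3:
  phi_33 = [rho(3) - phi_21 rho(2) - phi_22 rho(1)] / [1 - phi_21 rho(1) - phi_22 rho(2)]
    numerator   = -0.1794 - (0.136404)(-0.4168) - (-0.429813)(0.0954) = -0.08154259
    denominator = 1 - (0.136404)(0.0954) - (-0.429813)(-0.4168) = 0.807841
  phi_33 = -0.08154259 / 0.807841 = -0.1009.
Therefore phi_{33} = -0.1009.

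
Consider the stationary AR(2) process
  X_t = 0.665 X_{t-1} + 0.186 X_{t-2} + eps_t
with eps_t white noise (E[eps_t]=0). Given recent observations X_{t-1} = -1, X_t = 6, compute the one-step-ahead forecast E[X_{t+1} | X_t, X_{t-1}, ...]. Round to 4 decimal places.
E[X_{t+1} \mid \mathcal F_t] = 3.8040

For an AR(p) model X_t = c + sum_i phi_i X_{t-i} + eps_t, the
one-step-ahead conditional mean is
  E[X_{t+1} | X_t, ...] = c + sum_i phi_i X_{t+1-i}.
Substitute known values:
  E[X_{t+1} | ...] = (0.665) * (6) + (0.186) * (-1)
                   = 3.8040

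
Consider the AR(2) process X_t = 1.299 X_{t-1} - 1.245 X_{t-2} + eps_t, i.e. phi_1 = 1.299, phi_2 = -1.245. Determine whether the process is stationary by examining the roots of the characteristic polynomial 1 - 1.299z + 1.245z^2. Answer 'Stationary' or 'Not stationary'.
\text{Not stationary}

The AR(p) characteristic polynomial is P(z) = 1 - 1.299z + 1.245z^2.
Stationarity requires all roots to lie outside the unit circle, i.e. |z| > 1 for every root.
Set 1 + (-1.299) z + (1.245) z^2 = 0, i.e. a z^2 + b z + c = 0 with a = 1.245, b = -1.299, c = 1.
Discriminant D = b^2 - 4ac = (-1.299)^2 - 4*(1.245)*1 = 1.687401 - (4.98) = -3.292599.
D < 0, so the roots are the complex-conjugate pair z = (-b +/- i sqrt(-D)) / (2a) = 0.5217 +/- 0.7287i.
For a conjugate pair |z|^2 = z * conj(z) = (product of roots) = c/a = 1/(1.245) = 0.803213, so |z| = sqrt(0.803213) = 0.8962 for both roots.
Moduli of all roots: 0.8962, 0.8962.
All moduli strictly greater than 1? No.
Verdict: Not stationary.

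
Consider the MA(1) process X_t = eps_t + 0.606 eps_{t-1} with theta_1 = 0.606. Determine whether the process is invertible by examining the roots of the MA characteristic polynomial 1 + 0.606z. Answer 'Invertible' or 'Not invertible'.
\text{Invertible}

The MA(q) characteristic polynomial is P(z) = 1 + 0.606z.
Invertibility requires all roots to lie outside the unit circle, i.e. |z| > 1 for every root.
This is linear in z: 1 + (0.606) z = 0  =>  z = -1/(0.606) = -1.650165,  |z| = 1.650165.
Moduli of all roots: 1.6502.
All moduli strictly greater than 1? Yes.
Verdict: Invertible.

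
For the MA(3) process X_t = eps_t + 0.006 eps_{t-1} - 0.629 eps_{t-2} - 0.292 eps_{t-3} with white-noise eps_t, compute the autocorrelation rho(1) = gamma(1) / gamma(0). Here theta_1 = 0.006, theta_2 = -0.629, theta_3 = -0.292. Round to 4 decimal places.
\rho(1) = 0.1255

For an MA(q) process with theta_0 = 1, the autocovariance is
  gamma(k) = sigma^2 * sum_{i=0..q-k} theta_i * theta_{i+k},
and rho(k) = gamma(k) / gamma(0). Sigma^2 cancels.
  numerator   = (1)*(0.006) + (0.006)*(-0.629) + (-0.629)*(-0.292) = 0.185894.
  denominator = (1)^2 + (0.006)^2 + (-0.629)^2 + (-0.292)^2 = 1.480941.
  rho(1) = 0.185894 / 1.480941 = 0.1255.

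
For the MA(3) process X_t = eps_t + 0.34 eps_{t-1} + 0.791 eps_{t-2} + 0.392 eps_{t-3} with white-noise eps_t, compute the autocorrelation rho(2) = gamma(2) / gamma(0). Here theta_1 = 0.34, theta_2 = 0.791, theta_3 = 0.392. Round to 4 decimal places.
\rho(2) = 0.4878

For an MA(q) process with theta_0 = 1, the autocovariance is
  gamma(k) = sigma^2 * sum_{i=0..q-k} theta_i * theta_{i+k},
and rho(k) = gamma(k) / gamma(0). Sigma^2 cancels.
  numerator   = (1)*(0.791) + (0.34)*(0.392) = 0.92428.
  denominator = (1)^2 + (0.34)^2 + (0.791)^2 + (0.392)^2 = 1.894945.
  rho(2) = 0.92428 / 1.894945 = 0.4878.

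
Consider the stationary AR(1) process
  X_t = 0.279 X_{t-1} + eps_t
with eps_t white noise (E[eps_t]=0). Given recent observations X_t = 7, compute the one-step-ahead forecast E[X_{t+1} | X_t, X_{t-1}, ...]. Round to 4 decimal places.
E[X_{t+1} \mid \mathcal F_t] = 1.9530

For an AR(p) model X_t = c + sum_i phi_i X_{t-i} + eps_t, the
one-step-ahead conditional mean is
  E[X_{t+1} | X_t, ...] = c + sum_i phi_i X_{t+1-i}.
Substitute known values:
  E[X_{t+1} | ...] = (0.279) * (7)
                   = 1.9530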